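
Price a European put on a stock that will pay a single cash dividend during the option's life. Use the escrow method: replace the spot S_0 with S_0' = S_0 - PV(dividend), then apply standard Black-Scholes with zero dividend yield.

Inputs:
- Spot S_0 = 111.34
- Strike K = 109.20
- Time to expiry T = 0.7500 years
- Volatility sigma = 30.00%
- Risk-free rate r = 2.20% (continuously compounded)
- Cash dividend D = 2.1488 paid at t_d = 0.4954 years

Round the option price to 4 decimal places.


PV(D) = D * exp(-r * t_d) = 2.1488 * 0.98916038 = 2.12550782
S_0' = S_0 - PV(D) = 111.3400 - 2.12550782 = 109.21449218
d1 = (ln(S_0'/K) + (r + sigma^2/2)*T) / (sigma*sqrt(T)) = 0.19392312
d2 = d1 - sigma*sqrt(T) = -0.06588450
exp(-rT) = 0.98363538
N(-d1) = 0.42311804; N(-d2) = 0.52626511
P = K * exp(-rT) * N(-d2) - S_0' * N(-d1) = 109.2000 * 0.98363538 * 0.52626511 - 109.21449218 * 0.42311804 = 10.3171

Answer: Price = 10.3171


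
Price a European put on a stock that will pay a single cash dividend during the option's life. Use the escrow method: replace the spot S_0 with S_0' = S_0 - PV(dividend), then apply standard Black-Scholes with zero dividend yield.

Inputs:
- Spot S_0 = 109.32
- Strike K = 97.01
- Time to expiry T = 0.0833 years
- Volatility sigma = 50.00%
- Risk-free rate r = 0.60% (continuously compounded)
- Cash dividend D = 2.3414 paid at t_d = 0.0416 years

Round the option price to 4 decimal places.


PV(D) = D * exp(-r * t_d) = 2.3414 * 0.99975043 = 2.34081566
S_0' = S_0 - PV(D) = 109.3200 - 2.34081566 = 106.97918434
d1 = (ln(S_0'/K) + (r + sigma^2/2)*T) / (sigma*sqrt(T)) = 0.75347164
d2 = d1 - sigma*sqrt(T) = 0.60916294
exp(-rT) = 0.99950032
N(-d1) = 0.22558327; N(-d2) = 0.27120822
P = K * exp(-rT) * N(-d2) - S_0' * N(-d1) = 97.0100 * 0.99950032 * 0.27120822 - 106.97918434 * 0.22558327 = 2.1640

Answer: Price = 2.1640


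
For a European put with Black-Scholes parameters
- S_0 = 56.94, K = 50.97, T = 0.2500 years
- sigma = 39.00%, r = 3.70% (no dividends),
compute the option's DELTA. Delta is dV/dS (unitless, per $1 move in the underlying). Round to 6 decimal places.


Answer: Delta = -0.237941

Derivation:
d1 = 0.7129402949; d2 = 0.5179402949
phi(d1) = 0.3094123378; exp(-qT) = 1.0000000000; exp(-rT) = 0.9907926496
N(-d1) = 0.2379413517
Delta = -exp(-qT) * N(-d1) = -1.0000000000 * 0.2379413517 = -0.237941


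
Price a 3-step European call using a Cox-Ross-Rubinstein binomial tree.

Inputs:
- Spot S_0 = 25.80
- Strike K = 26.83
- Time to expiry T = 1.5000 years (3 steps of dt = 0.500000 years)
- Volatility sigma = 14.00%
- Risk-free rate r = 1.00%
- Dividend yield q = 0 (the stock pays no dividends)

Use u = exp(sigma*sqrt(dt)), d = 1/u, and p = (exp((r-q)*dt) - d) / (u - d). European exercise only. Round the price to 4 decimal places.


dt = T/N = 0.500000
u = exp(sigma*sqrt(dt)) = 1.104061; d = 1/u = 0.905747
p = (exp((r-q)*dt) - d) / (u - d) = 0.500547
Discount per step: exp(-r*dt) = 0.995012
Stock lattice S(k, i) with i counting down-moves:
  k=0: S(0,0) = 25.8000
  k=1: S(1,0) = 28.4848; S(1,1) = 23.3683
  k=2: S(2,0) = 31.4489; S(2,1) = 25.8000; S(2,2) = 21.1658
  k=3: S(3,0) = 34.7215; S(3,1) = 28.4848; S(3,2) = 23.3683; S(3,3) = 19.1708
Terminal payoffs V(N, i) = max(S_T - K, 0):
  V(3,0) = 7.891509; V(3,1) = 1.654767; V(3,2) = 0.000000; V(3,3) = 0.000000
Backward induction: V(k, i) = exp(-r*dt) * [p * V(k+1, i) + (1-p) * V(k+1, i+1)].
  V(2,0) = exp(-r*dt) * [p*7.891509 + (1-p)*1.654767] = 4.752727
  V(2,1) = exp(-r*dt) * [p*1.654767 + (1-p)*0.000000] = 0.824158
  V(2,2) = exp(-r*dt) * [p*0.000000 + (1-p)*0.000000] = 0.000000
  V(1,0) = exp(-r*dt) * [p*4.752727 + (1-p)*0.824158] = 2.776674
  V(1,1) = exp(-r*dt) * [p*0.824158 + (1-p)*0.000000] = 0.410472
  V(0,0) = exp(-r*dt) * [p*2.776674 + (1-p)*0.410472] = 1.586914

Answer: Price = V(0,0) = 1.5869


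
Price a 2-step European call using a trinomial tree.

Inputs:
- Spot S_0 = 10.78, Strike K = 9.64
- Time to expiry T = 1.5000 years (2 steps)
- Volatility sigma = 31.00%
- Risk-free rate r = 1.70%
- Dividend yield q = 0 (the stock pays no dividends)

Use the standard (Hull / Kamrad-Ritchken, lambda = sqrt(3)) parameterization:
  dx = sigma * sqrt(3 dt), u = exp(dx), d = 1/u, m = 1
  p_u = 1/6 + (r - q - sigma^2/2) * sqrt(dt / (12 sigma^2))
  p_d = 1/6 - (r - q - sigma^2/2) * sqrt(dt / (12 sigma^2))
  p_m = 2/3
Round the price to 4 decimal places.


Answer: Price = V(0,0) = 2.2846

Derivation:
dt = T/N = 0.750000; dx = sigma*sqrt(3*dt) = 0.465000
u = exp(dx) = 1.592014; d = 1/u = 0.628135
p_u = 0.141626, p_m = 0.666667, p_d = 0.191707
Discount per step: exp(-r*dt) = 0.987331
Stock lattice S(k, j) with j the centered position index:
  k=0: S(0,+0) = 10.7800
  k=1: S(1,-1) = 6.7713; S(1,+0) = 10.7800; S(1,+1) = 17.1619
  k=2: S(2,-2) = 4.2533; S(2,-1) = 6.7713; S(2,+0) = 10.7800; S(2,+1) = 17.1619; S(2,+2) = 27.3220
Terminal payoffs V(N, j) = max(S_T - K, 0):
  V(2,-2) = 0.000000; V(2,-1) = 0.000000; V(2,+0) = 1.140000; V(2,+1) = 7.521913; V(2,+2) = 17.682009
Backward induction: V(k, j) = exp(-r*dt) * [p_u * V(k+1, j+1) + p_m * V(k+1, j) + p_d * V(k+1, j-1)]
  V(1,-1) = exp(-r*dt) * [p_u*1.140000 + p_m*0.000000 + p_d*0.000000] = 0.159409
  V(1,+0) = exp(-r*dt) * [p_u*7.521913 + p_m*1.140000 + p_d*0.000000] = 1.802176
  V(1,+1) = exp(-r*dt) * [p_u*17.682009 + p_m*7.521913 + p_d*1.140000] = 7.639367
  V(0,+0) = exp(-r*dt) * [p_u*7.639367 + p_m*1.802176 + p_d*0.159409] = 2.284631


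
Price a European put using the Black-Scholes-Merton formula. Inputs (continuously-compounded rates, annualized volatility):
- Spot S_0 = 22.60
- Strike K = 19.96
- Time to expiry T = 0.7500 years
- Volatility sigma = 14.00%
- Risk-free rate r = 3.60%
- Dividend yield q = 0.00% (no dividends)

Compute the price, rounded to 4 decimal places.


d1 = (ln(S/K) + (r - q + 0.5*sigma^2) * T) / (sigma * sqrt(T)) = 1.30786031
d2 = d1 - sigma * sqrt(T) = 1.18661675
exp(-rT) = 0.97336124; exp(-qT) = 1.00000000
P = K * exp(-rT) * N(-d2) - S_0 * exp(-qT) * N(-d1)
N(-d1) = 0.09546035; N(-d2) = 0.11768941
P = 19.9600 * 0.97336124 * 0.11768941 - 22.6000 * 1.00000000 * 0.09546035 = 0.1291

Answer: Price = 0.1291


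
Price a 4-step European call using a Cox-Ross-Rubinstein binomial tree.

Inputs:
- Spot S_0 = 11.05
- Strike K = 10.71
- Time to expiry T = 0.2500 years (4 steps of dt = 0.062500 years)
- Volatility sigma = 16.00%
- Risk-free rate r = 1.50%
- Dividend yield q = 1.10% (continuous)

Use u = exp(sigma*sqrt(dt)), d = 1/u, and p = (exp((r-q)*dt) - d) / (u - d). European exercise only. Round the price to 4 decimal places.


Answer: Price = V(0,0) = 0.5652

Derivation:
dt = T/N = 0.062500
u = exp(sigma*sqrt(dt)) = 1.040811; d = 1/u = 0.960789
p = (exp((r-q)*dt) - d) / (u - d) = 0.493126
Discount per step: exp(-r*dt) = 0.999063
Stock lattice S(k, i) with i counting down-moves:
  k=0: S(0,0) = 11.0500
  k=1: S(1,0) = 11.5010; S(1,1) = 10.6167
  k=2: S(2,0) = 11.9703; S(2,1) = 11.0500; S(2,2) = 10.2004
  k=3: S(3,0) = 12.4588; S(3,1) = 11.5010; S(3,2) = 10.6167; S(3,3) = 9.8005
  k=4: S(4,0) = 12.9673; S(4,1) = 11.9703; S(4,2) = 11.0500; S(4,3) = 10.2004; S(4,4) = 9.4162
Terminal payoffs V(N, i) = max(S_T - K, 0):
  V(4,0) = 2.257295; V(4,1) = 1.260322; V(4,2) = 0.340000; V(4,3) = 0.000000; V(4,4) = 0.000000
Backward induction: V(k, i) = exp(-r*dt) * [p * V(k+1, i) + (1-p) * V(k+1, i+1)].
  V(3,0) = exp(-r*dt) * [p*2.257295 + (1-p)*1.260322] = 1.750314
  V(3,1) = exp(-r*dt) * [p*1.260322 + (1-p)*0.340000] = 0.793091
  V(3,2) = exp(-r*dt) * [p*0.340000 + (1-p)*0.000000] = 0.167506
  V(3,3) = exp(-r*dt) * [p*0.000000 + (1-p)*0.000000] = 0.000000
  V(2,0) = exp(-r*dt) * [p*1.750314 + (1-p)*0.793091] = 1.263937
  V(2,1) = exp(-r*dt) * [p*0.793091 + (1-p)*0.167506] = 0.475552
  V(2,2) = exp(-r*dt) * [p*0.167506 + (1-p)*0.000000] = 0.082524
  V(1,0) = exp(-r*dt) * [p*1.263937 + (1-p)*0.475552] = 0.863515
  V(1,1) = exp(-r*dt) * [p*0.475552 + (1-p)*0.082524] = 0.276077
  V(0,0) = exp(-r*dt) * [p*0.863515 + (1-p)*0.276077] = 0.565228


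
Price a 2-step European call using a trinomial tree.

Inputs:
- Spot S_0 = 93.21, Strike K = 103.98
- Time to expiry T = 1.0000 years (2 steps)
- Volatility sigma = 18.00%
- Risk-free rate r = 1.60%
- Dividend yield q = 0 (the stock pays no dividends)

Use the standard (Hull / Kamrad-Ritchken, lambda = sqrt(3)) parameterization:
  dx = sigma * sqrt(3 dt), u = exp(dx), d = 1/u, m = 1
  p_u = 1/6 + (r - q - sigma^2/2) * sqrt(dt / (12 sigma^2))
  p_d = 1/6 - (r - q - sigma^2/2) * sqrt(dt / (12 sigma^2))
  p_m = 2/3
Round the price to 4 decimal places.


dt = T/N = 0.500000; dx = sigma*sqrt(3*dt) = 0.220454
u = exp(dx) = 1.246643; d = 1/u = 0.802154
p_u = 0.166440, p_m = 0.666667, p_d = 0.166893
Discount per step: exp(-r*dt) = 0.992032
Stock lattice S(k, j) with j the centered position index:
  k=0: S(0,+0) = 93.2100
  k=1: S(1,-1) = 74.7688; S(1,+0) = 93.2100; S(1,+1) = 116.1996
  k=2: S(2,-2) = 59.9761; S(2,-1) = 74.7688; S(2,+0) = 93.2100; S(2,+1) = 116.1996; S(2,+2) = 144.8593
Terminal payoffs V(N, j) = max(S_T - K, 0):
  V(2,-2) = 0.000000; V(2,-1) = 0.000000; V(2,+0) = 0.000000; V(2,+1) = 12.219564; V(2,+2) = 40.879335
Backward induction: V(k, j) = exp(-r*dt) * [p_u * V(k+1, j+1) + p_m * V(k+1, j) + p_d * V(k+1, j-1)]
  V(1,-1) = exp(-r*dt) * [p_u*0.000000 + p_m*0.000000 + p_d*0.000000] = 0.000000
  V(1,+0) = exp(-r*dt) * [p_u*12.219564 + p_m*0.000000 + p_d*0.000000] = 2.017617
  V(1,+1) = exp(-r*dt) * [p_u*40.879335 + p_m*12.219564 + p_d*0.000000] = 14.831201
  V(0,+0) = exp(-r*dt) * [p_u*14.831201 + p_m*2.017617 + p_d*0.000000] = 3.783194

Answer: Price = V(0,0) = 3.7832


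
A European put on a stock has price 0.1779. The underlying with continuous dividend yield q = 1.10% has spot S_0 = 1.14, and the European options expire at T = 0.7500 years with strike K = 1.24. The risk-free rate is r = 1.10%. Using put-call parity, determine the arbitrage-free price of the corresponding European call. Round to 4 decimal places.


Put-call parity: C - P = S_0 * exp(-qT) - K * exp(-rT).
S_0 * exp(-qT) = 1.1400 * 0.99178394 = 1.13063369
K * exp(-rT) = 1.2400 * 0.99178394 = 1.22981208
C = P + S*exp(-qT) - K*exp(-rT)
C = 0.1779 + 1.13063369 - 1.22981208 = 0.0787

Answer: Call price = 0.0787


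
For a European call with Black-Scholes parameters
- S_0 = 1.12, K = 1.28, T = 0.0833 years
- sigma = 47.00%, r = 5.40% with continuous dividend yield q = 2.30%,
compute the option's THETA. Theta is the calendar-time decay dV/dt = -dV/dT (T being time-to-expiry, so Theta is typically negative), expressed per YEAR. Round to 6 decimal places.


d1 = -0.8975189862; d2 = -1.0331691613
phi(d1) = 0.2666792380; exp(-qT) = 0.9980859342; exp(-rT) = 0.9955119017
Theta = -S*exp(-qT)*phi(d1)*sigma/(2*sqrt(T)) - r*K*exp(-rT)*N(d2) + q*S*exp(-qT)*N(d1)
N(d1) = 0.1847210234; N(d2) = 0.1507623710; sqrt(T) = 0.2886173938
Term 1 = -1.1200 * 0.9980859342 * 0.2666792380 * 0.4700 / (2 * 0.2886173938) = -0.2427283619
Term 2 = -0.0540 * 1.2800 * 0.9955119017 * 0.1507623710 = -0.0103739260
Term 3 = 0.0230 * 1.1200 * 0.9980859342 * 0.1847210234 = 0.0047493056
Theta = -0.2427283619 + (-0.0103739260) + (0.0047493056) = -0.248353

Answer: Theta = -0.248353


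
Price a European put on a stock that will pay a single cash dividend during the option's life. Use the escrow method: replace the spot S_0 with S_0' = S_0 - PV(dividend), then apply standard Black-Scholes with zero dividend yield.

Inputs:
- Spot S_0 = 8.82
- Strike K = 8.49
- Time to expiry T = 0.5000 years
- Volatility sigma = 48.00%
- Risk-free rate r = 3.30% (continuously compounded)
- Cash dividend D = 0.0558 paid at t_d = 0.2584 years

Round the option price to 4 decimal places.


Answer: Price = 0.9580

Derivation:
PV(D) = D * exp(-r * t_d) = 0.0558 * 0.99150905 = 0.05532621
S_0' = S_0 - PV(D) = 8.8200 - 0.05532621 = 8.76467379
d1 = (ln(S_0'/K) + (r + sigma^2/2)*T) / (sigma*sqrt(T)) = 0.31212960
d2 = d1 - sigma*sqrt(T) = -0.02728165
exp(-rT) = 0.98363538
N(-d1) = 0.37747101; N(-d2) = 0.51088245
P = K * exp(-rT) * N(-d2) - S_0' * N(-d1) = 8.4900 * 0.98363538 * 0.51088245 - 8.76467379 * 0.37747101 = 0.9580


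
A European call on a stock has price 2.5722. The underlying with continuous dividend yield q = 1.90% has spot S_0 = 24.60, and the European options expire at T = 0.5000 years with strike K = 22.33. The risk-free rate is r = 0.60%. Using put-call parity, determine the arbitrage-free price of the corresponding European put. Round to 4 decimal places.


Answer: Put price = 0.4679

Derivation:
Put-call parity: C - P = S_0 * exp(-qT) - K * exp(-rT).
S_0 * exp(-qT) = 24.6000 * 0.99054498 = 24.36740657
K * exp(-rT) = 22.3300 * 0.99700450 = 22.26311038
P = C - S*exp(-qT) + K*exp(-rT)
P = 2.5722 - 24.36740657 + 22.26311038 = 0.4679


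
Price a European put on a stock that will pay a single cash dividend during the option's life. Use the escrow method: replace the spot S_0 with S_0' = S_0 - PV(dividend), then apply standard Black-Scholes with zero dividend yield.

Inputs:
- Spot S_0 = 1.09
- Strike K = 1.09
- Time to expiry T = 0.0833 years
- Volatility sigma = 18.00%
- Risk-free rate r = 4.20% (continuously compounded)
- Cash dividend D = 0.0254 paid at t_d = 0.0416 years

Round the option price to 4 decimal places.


PV(D) = D * exp(-r * t_d) = 0.0254 * 0.99825433 = 0.02535566
S_0' = S_0 - PV(D) = 1.0900 - 0.02535566 = 1.06464434
d1 = (ln(S_0'/K) + (r + sigma^2/2)*T) / (sigma*sqrt(T)) = -0.35973896
d2 = d1 - sigma*sqrt(T) = -0.41169009
exp(-rT) = 0.99650751
N(-d1) = 0.64047882; N(-d2) = 0.65971671
P = K * exp(-rT) * N(-d2) - S_0' * N(-d1) = 1.0900 * 0.99650751 * 0.65971671 - 1.06464434 * 0.64047882 = 0.0347

Answer: Price = 0.0347


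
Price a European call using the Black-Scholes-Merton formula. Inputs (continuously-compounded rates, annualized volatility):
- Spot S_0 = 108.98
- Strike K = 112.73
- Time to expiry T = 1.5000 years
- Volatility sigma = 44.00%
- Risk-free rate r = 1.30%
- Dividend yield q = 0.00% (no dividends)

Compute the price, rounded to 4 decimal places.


d1 = (ln(S/K) + (r - q + 0.5*sigma^2) * T) / (sigma * sqrt(T)) = 0.24284984
d2 = d1 - sigma * sqrt(T) = -0.29603791
exp(-rT) = 0.98068890; exp(-qT) = 1.00000000
C = S_0 * exp(-qT) * N(d1) - K * exp(-rT) * N(d2)
N(d1) = 0.59593914; N(d2) = 0.38360057
C = 108.9800 * 1.00000000 * 0.59593914 - 112.7300 * 0.98068890 * 0.38360057 = 22.5372

Answer: Price = 22.5372


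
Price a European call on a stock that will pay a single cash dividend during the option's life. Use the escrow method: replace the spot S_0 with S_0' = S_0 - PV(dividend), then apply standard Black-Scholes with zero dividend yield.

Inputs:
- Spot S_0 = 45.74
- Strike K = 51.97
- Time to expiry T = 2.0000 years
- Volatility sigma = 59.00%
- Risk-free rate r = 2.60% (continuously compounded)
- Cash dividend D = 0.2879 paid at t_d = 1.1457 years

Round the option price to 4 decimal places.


Answer: Price = 13.4631

Derivation:
PV(D) = D * exp(-r * t_d) = 0.2879 * 0.97065110 = 0.27945045
S_0' = S_0 - PV(D) = 45.7400 - 0.27945045 = 45.46054955
d1 = (ln(S_0'/K) + (r + sigma^2/2)*T) / (sigma*sqrt(T)) = 0.31913081
d2 = d1 - sigma*sqrt(T) = -0.51525519
exp(-rT) = 0.94932887
N(d1) = 0.62518634; N(d2) = 0.30318735
C = S_0' * N(d1) - K * exp(-rT) * N(d2) = 45.46054955 * 0.62518634 - 51.9700 * 0.94932887 * 0.30318735 = 13.4631


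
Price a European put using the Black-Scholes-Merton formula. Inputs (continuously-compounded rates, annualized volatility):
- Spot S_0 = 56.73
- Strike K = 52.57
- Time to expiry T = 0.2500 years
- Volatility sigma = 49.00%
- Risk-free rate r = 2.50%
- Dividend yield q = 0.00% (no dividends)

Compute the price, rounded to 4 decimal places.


d1 = (ln(S/K) + (r - q + 0.5*sigma^2) * T) / (sigma * sqrt(T)) = 0.45885737
d2 = d1 - sigma * sqrt(T) = 0.21385737
exp(-rT) = 0.99376949; exp(-qT) = 1.00000000
P = K * exp(-rT) * N(-d2) - S_0 * exp(-qT) * N(-d1)
N(-d1) = 0.32316830; N(-d2) = 0.41532914
P = 52.5700 * 0.99376949 * 0.41532914 - 56.7300 * 1.00000000 * 0.32316830 = 3.3645

Answer: Price = 3.3645


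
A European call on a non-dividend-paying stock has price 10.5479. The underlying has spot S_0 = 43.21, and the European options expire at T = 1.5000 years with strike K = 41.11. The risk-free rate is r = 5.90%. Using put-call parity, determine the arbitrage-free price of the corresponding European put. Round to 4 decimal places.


Put-call parity: C - P = S_0 * exp(-qT) - K * exp(-rT).
S_0 * exp(-qT) = 43.2100 * 1.00000000 = 43.21000000
K * exp(-rT) = 41.1100 * 0.91530311 = 37.62811088
P = C - S*exp(-qT) + K*exp(-rT)
P = 10.5479 - 43.21000000 + 37.62811088 = 4.9660

Answer: Put price = 4.9660


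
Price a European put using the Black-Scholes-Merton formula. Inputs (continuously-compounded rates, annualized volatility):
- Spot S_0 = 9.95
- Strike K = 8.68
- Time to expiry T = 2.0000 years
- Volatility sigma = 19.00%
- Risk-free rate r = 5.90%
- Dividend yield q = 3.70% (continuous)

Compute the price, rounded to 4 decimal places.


Answer: Price = 0.3381

Derivation:
d1 = (ln(S/K) + (r - q + 0.5*sigma^2) * T) / (sigma * sqrt(T)) = 0.80629162
d2 = d1 - sigma * sqrt(T) = 0.53759104
exp(-rT) = 0.88869605; exp(-qT) = 0.92867169
P = K * exp(-rT) * N(-d2) - S_0 * exp(-qT) * N(-d1)
N(-d1) = 0.21003736; N(-d2) = 0.29542971
P = 8.6800 * 0.88869605 * 0.29542971 - 9.9500 * 0.92867169 * 0.21003736 = 0.3381


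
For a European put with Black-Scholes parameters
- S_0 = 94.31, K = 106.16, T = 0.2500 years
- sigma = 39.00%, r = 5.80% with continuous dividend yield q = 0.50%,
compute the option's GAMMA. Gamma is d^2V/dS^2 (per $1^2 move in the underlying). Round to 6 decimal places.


Answer: Gamma = 0.019654

Derivation:
d1 = -0.4415264691; d2 = -0.6365264691
phi(d1) = 0.3618913159; exp(-qT) = 0.9987507809; exp(-rT) = 0.9856046187
Gamma = exp(-qT) * phi(d1) / (S * sigma * sqrt(T)) = 0.9987507809 * 0.3618913159 / (94.3100 * 0.3900 * 0.5000000000) = 0.019654


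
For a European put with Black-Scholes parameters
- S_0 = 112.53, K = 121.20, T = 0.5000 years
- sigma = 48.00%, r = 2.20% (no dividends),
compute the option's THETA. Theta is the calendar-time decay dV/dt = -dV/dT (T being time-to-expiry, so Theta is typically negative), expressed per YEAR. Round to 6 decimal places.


d1 = -0.0165646271; d2 = -0.3559758821
phi(d1) = 0.3988875519; exp(-qT) = 1.0000000000; exp(-rT) = 0.9890602788
Theta = -S*exp(-qT)*phi(d1)*sigma/(2*sqrt(T)) + r*K*exp(-rT)*N(-d2) - q*S*exp(-qT)*N(-d1)
N(-d1) = 0.5066080279; N(-d2) = 0.6390706865; sqrt(T) = 0.7071067812
Term 1 = -112.5300 * 1.0000000000 * 0.3988875519 * 0.4800 / (2 * 0.7071067812) = -15.2350906229
Term 2 = 0.0220 * 121.2000 * 0.9890602788 * 0.6390706865 = 1.6853765958
Term 3 = 0 (no dividend yield, q = 0)
Theta = -15.2350906229 + (1.6853765958) + (0.0000000000) = -13.549714

Answer: Theta = -13.549714


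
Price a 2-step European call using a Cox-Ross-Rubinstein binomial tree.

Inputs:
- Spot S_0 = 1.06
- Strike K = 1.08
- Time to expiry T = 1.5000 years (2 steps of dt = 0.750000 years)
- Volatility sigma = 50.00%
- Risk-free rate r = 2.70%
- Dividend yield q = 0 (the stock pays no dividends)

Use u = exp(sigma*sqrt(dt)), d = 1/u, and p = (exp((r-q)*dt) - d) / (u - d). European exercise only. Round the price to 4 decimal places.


dt = T/N = 0.750000
u = exp(sigma*sqrt(dt)) = 1.541896; d = 1/u = 0.648552
p = (exp((r-q)*dt) - d) / (u - d) = 0.416306
Discount per step: exp(-r*dt) = 0.979954
Stock lattice S(k, i) with i counting down-moves:
  k=0: S(0,0) = 1.0600
  k=1: S(1,0) = 1.6344; S(1,1) = 0.6875
  k=2: S(2,0) = 2.5201; S(2,1) = 1.0600; S(2,2) = 0.4459
Terminal payoffs V(N, i) = max(S_T - K, 0):
  V(2,0) = 1.440089; V(2,1) = 0.000000; V(2,2) = 0.000000
Backward induction: V(k, i) = exp(-r*dt) * [p * V(k+1, i) + (1-p) * V(k+1, i+1)].
  V(1,0) = exp(-r*dt) * [p*1.440089 + (1-p)*0.000000] = 0.587499
  V(1,1) = exp(-r*dt) * [p*0.000000 + (1-p)*0.000000] = 0.000000
  V(0,0) = exp(-r*dt) * [p*0.587499 + (1-p)*0.000000] = 0.239677

Answer: Price = V(0,0) = 0.2397


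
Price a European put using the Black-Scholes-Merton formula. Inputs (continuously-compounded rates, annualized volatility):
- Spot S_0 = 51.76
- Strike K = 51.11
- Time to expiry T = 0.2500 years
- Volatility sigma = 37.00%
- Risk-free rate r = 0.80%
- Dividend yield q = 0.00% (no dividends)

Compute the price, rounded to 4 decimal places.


d1 = (ln(S/K) + (r - q + 0.5*sigma^2) * T) / (sigma * sqrt(T)) = 0.17162150
d2 = d1 - sigma * sqrt(T) = -0.01337850
exp(-rT) = 0.99800200; exp(-qT) = 1.00000000
P = K * exp(-rT) * N(-d2) - S_0 * exp(-qT) * N(-d1)
N(-d1) = 0.43186755; N(-d2) = 0.50533709
P = 51.1100 * 0.99800200 * 0.50533709 - 51.7600 * 1.00000000 * 0.43186755 = 3.4227

Answer: Price = 3.4227


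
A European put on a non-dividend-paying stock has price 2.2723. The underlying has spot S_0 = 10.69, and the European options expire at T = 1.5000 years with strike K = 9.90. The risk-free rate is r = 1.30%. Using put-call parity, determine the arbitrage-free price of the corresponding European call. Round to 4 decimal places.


Put-call parity: C - P = S_0 * exp(-qT) - K * exp(-rT).
S_0 * exp(-qT) = 10.6900 * 1.00000000 = 10.69000000
K * exp(-rT) = 9.9000 * 0.98068890 = 9.70882006
C = P + S*exp(-qT) - K*exp(-rT)
C = 2.2723 + 10.69000000 - 9.70882006 = 3.2535

Answer: Call price = 3.2535


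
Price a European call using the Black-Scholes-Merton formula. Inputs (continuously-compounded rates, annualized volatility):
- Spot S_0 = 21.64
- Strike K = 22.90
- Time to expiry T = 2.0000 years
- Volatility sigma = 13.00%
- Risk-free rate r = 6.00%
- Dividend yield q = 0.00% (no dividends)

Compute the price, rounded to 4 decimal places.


d1 = (ln(S/K) + (r - q + 0.5*sigma^2) * T) / (sigma * sqrt(T)) = 0.43681001
d2 = d1 - sigma * sqrt(T) = 0.25296225
exp(-rT) = 0.88692044; exp(-qT) = 1.00000000
C = S_0 * exp(-qT) * N(d1) - K * exp(-rT) * N(d2)
N(d1) = 0.66887543; N(d2) = 0.59985131
C = 21.6400 * 1.00000000 * 0.66887543 - 22.9000 * 0.88692044 * 0.59985131 = 2.2912

Answer: Price = 2.2912


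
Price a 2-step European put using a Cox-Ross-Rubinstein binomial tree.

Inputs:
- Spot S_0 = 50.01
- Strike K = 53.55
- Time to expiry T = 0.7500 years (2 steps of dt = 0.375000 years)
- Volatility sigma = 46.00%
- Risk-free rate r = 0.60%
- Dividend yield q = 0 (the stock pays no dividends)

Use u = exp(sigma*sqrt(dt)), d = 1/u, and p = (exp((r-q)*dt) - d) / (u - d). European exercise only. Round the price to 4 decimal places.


Answer: Price = V(0,0) = 9.7303

Derivation:
dt = T/N = 0.375000
u = exp(sigma*sqrt(dt)) = 1.325370; d = 1/u = 0.754507
p = (exp((r-q)*dt) - d) / (u - d) = 0.433985
Discount per step: exp(-r*dt) = 0.997753
Stock lattice S(k, i) with i counting down-moves:
  k=0: S(0,0) = 50.0100
  k=1: S(1,0) = 66.2817; S(1,1) = 37.7329
  k=2: S(2,0) = 87.8478; S(2,1) = 50.0100; S(2,2) = 28.4697
Terminal payoffs V(N, i) = max(K - S_T, 0):
  V(2,0) = 0.000000; V(2,1) = 3.540000; V(2,2) = 25.080301
Backward induction: V(k, i) = exp(-r*dt) * [p * V(k+1, i) + (1-p) * V(k+1, i+1)].
  V(1,0) = exp(-r*dt) * [p*0.000000 + (1-p)*3.540000] = 1.999190
  V(1,1) = exp(-r*dt) * [p*3.540000 + (1-p)*25.080301] = 15.696775
  V(0,0) = exp(-r*dt) * [p*1.999190 + (1-p)*15.696775] = 9.730311


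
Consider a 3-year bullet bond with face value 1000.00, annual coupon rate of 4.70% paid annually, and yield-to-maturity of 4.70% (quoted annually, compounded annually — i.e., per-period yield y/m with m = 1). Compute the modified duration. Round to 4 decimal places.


Answer: Modified duration = 2.7386

Derivation:
Coupon per period c = face * coupon_rate / m = 47.000000
Periods per year m = 1; per-period yield y/m = 0.047000
Number of cashflows N = 3
Cashflows (t years, CF_t, discount factor 1/(1+y/m)^(m*t), PV):
  t = 1.0000: CF_t = 47.000000, DF = 0.955110, PV = 44.890162
  t = 2.0000: CF_t = 47.000000, DF = 0.912235, PV = 42.875036
  t = 3.0000: CF_t = 1047.000000, DF = 0.871284, PV = 912.234802
Price P = sum_t PV_t = 1000.000000
First compute Macaulay numerator sum_t t * PV_t:
  t * PV_t at t = 1.0000: 44.890162
  t * PV_t at t = 2.0000: 85.750071
  t * PV_t at t = 3.0000: 2736.704406
Macaulay duration D = 2867.344640 / 1000.000000 = 2.867345
Modified duration = D / (1 + y/m) = 2.867345 / (1 + 0.047000) = 2.738629


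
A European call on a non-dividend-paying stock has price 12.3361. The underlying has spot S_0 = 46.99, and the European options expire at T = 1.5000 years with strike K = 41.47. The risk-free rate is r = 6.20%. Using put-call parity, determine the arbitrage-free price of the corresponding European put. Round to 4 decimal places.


Answer: Put price = 3.1333

Derivation:
Put-call parity: C - P = S_0 * exp(-qT) - K * exp(-rT).
S_0 * exp(-qT) = 46.9900 * 1.00000000 = 46.99000000
K * exp(-rT) = 41.4700 * 0.91119350 = 37.78719446
P = C - S*exp(-qT) + K*exp(-rT)
P = 12.3361 - 46.99000000 + 37.78719446 = 3.1333


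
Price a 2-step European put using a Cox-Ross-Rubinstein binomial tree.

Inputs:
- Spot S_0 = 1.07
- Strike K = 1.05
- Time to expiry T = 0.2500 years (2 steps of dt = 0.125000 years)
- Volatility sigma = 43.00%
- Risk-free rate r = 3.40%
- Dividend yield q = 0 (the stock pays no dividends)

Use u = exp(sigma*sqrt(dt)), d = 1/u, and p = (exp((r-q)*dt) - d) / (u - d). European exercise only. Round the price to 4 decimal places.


Answer: Price = V(0,0) = 0.0709

Derivation:
dt = T/N = 0.125000
u = exp(sigma*sqrt(dt)) = 1.164193; d = 1/u = 0.858964
p = (exp((r-q)*dt) - d) / (u - d) = 0.476020
Discount per step: exp(-r*dt) = 0.995759
Stock lattice S(k, i) with i counting down-moves:
  k=0: S(0,0) = 1.0700
  k=1: S(1,0) = 1.2457; S(1,1) = 0.9191
  k=2: S(2,0) = 1.4502; S(2,1) = 1.0700; S(2,2) = 0.7895
Terminal payoffs V(N, i) = max(K - S_T, 0):
  V(2,0) = 0.000000; V(2,1) = 0.000000; V(2,2) = 0.260533
Backward induction: V(k, i) = exp(-r*dt) * [p * V(k+1, i) + (1-p) * V(k+1, i+1)].
  V(1,0) = exp(-r*dt) * [p*0.000000 + (1-p)*0.000000] = 0.000000
  V(1,1) = exp(-r*dt) * [p*0.000000 + (1-p)*0.260533] = 0.135935
  V(0,0) = exp(-r*dt) * [p*0.000000 + (1-p)*0.135935] = 0.070925


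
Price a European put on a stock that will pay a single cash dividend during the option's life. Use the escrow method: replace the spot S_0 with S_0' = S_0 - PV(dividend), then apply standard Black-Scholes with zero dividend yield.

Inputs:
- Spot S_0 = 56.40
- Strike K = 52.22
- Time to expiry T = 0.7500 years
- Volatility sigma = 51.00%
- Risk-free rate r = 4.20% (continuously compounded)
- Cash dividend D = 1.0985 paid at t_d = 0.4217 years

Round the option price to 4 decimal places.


Answer: Price = 7.0813

Derivation:
PV(D) = D * exp(-r * t_d) = 1.0985 * 0.98244452 = 1.07921531
S_0' = S_0 - PV(D) = 56.4000 - 1.07921531 = 55.32078469
d1 = (ln(S_0'/K) + (r + sigma^2/2)*T) / (sigma*sqrt(T)) = 0.42275767
d2 = d1 - sigma*sqrt(T) = -0.01891529
exp(-rT) = 0.96899096
N(-d1) = 0.33623604; N(-d2) = 0.50754566
P = K * exp(-rT) * N(-d2) - S_0' * N(-d1) = 52.2200 * 0.96899096 * 0.50754566 - 55.32078469 * 0.33623604 = 7.0813


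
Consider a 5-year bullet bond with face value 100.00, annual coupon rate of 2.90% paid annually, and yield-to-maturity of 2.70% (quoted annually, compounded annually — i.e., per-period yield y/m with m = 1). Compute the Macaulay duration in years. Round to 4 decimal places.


Coupon per period c = face * coupon_rate / m = 2.900000
Periods per year m = 1; per-period yield y/m = 0.027000
Number of cashflows N = 5
Cashflows (t years, CF_t, discount factor 1/(1+y/m)^(m*t), PV):
  t = 1.0000: CF_t = 2.900000, DF = 0.973710, PV = 2.823759
  t = 2.0000: CF_t = 2.900000, DF = 0.948111, PV = 2.749521
  t = 3.0000: CF_t = 2.900000, DF = 0.923185, PV = 2.677236
  t = 4.0000: CF_t = 2.900000, DF = 0.898914, PV = 2.606851
  t = 5.0000: CF_t = 102.900000, DF = 0.875282, PV = 90.066473
Price P = sum_t PV_t = 100.923840
Macaulay numerator sum_t t * PV_t:
  t * PV_t at t = 1.0000: 2.823759
  t * PV_t at t = 2.0000: 5.499043
  t * PV_t at t = 3.0000: 8.031708
  t * PV_t at t = 4.0000: 10.427404
  t * PV_t at t = 5.0000: 450.332366
Macaulay duration D = (sum_t t * PV_t) / P = 477.114280 / 100.923840 = 4.727469

Answer: Macaulay duration = 4.7275 years


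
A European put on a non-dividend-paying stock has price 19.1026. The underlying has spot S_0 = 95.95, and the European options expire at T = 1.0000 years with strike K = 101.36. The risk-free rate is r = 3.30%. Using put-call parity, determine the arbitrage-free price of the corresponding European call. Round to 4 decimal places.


Answer: Call price = 16.9829

Derivation:
Put-call parity: C - P = S_0 * exp(-qT) - K * exp(-rT).
S_0 * exp(-qT) = 95.9500 * 1.00000000 = 95.95000000
K * exp(-rT) = 101.3600 * 0.96753856 = 98.06970840
C = P + S*exp(-qT) - K*exp(-rT)
C = 19.1026 + 95.95000000 - 98.06970840 = 16.9829


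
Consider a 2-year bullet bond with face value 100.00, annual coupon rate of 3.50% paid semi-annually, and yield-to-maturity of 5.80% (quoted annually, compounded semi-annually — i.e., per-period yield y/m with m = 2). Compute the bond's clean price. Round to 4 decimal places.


Coupon per period c = face * coupon_rate / m = 1.750000
Periods per year m = 2; per-period yield y/m = 0.029000
Number of cashflows N = 4
Cashflows (t years, CF_t, discount factor 1/(1+y/m)^(m*t), PV):
  t = 0.5000: CF_t = 1.750000, DF = 0.971817, PV = 1.700680
  t = 1.0000: CF_t = 1.750000, DF = 0.944429, PV = 1.652751
  t = 1.5000: CF_t = 1.750000, DF = 0.917812, PV = 1.606172
  t = 2.0000: CF_t = 101.750000, DF = 0.891946, PV = 90.755493
Price P = sum_t PV_t = 95.715095

Answer: Price = 95.7151


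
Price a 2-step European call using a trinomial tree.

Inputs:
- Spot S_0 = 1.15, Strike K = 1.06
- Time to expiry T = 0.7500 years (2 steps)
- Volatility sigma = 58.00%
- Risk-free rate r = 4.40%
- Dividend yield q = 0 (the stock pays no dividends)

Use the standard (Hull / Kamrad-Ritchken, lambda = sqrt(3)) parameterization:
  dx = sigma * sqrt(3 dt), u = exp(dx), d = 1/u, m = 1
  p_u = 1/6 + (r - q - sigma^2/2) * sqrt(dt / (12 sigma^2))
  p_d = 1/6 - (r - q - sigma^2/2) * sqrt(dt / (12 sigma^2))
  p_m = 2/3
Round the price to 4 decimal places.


dt = T/N = 0.375000; dx = sigma*sqrt(3*dt) = 0.615183
u = exp(dx) = 1.849995; d = 1/u = 0.540542
p_u = 0.128812, p_m = 0.666667, p_d = 0.204521
Discount per step: exp(-r*dt) = 0.983635
Stock lattice S(k, j) with j the centered position index:
  k=0: S(0,+0) = 1.1500
  k=1: S(1,-1) = 0.6216; S(1,+0) = 1.1500; S(1,+1) = 2.1275
  k=2: S(2,-2) = 0.3360; S(2,-1) = 0.6216; S(2,+0) = 1.1500; S(2,+1) = 2.1275; S(2,+2) = 3.9359
Terminal payoffs V(N, j) = max(S_T - K, 0):
  V(2,-2) = 0.000000; V(2,-1) = 0.000000; V(2,+0) = 0.090000; V(2,+1) = 1.067494; V(2,+2) = 2.875853
Backward induction: V(k, j) = exp(-r*dt) * [p_u * V(k+1, j+1) + p_m * V(k+1, j) + p_d * V(k+1, j-1)]
  V(1,-1) = exp(-r*dt) * [p_u*0.090000 + p_m*0.000000 + p_d*0.000000] = 0.011403
  V(1,+0) = exp(-r*dt) * [p_u*1.067494 + p_m*0.090000 + p_d*0.000000] = 0.194274
  V(1,+1) = exp(-r*dt) * [p_u*2.875853 + p_m*1.067494 + p_d*0.090000] = 1.082505
  V(0,+0) = exp(-r*dt) * [p_u*1.082505 + p_m*0.194274 + p_d*0.011403] = 0.266848

Answer: Price = V(0,0) = 0.2668


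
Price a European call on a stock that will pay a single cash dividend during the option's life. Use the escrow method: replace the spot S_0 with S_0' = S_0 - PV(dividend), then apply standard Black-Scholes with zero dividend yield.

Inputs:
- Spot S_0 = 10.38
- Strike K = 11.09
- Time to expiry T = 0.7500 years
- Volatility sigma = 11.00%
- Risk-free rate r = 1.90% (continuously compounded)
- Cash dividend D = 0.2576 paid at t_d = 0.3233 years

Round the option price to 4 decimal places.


PV(D) = D * exp(-r * t_d) = 0.2576 * 0.99387613 = 0.25602249
S_0' = S_0 - PV(D) = 10.3800 - 0.25602249 = 10.12397751
d1 = (ln(S_0'/K) + (r + sigma^2/2)*T) / (sigma*sqrt(T)) = -0.75947468
d2 = d1 - sigma*sqrt(T) = -0.85473747
exp(-rT) = 0.98585105
N(d1) = 0.22378433; N(d2) = 0.19634825
C = S_0' * N(d1) - K * exp(-rT) * N(d2) = 10.12397751 * 0.22378433 - 11.0900 * 0.98585105 * 0.19634825 = 0.1189

Answer: Price = 0.1189


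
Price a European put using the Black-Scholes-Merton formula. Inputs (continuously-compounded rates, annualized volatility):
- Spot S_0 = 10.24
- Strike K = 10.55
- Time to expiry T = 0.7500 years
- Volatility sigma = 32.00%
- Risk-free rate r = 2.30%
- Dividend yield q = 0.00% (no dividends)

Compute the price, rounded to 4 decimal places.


d1 = (ln(S/K) + (r - q + 0.5*sigma^2) * T) / (sigma * sqrt(T)) = 0.09319068
d2 = d1 - sigma * sqrt(T) = -0.18393745
exp(-rT) = 0.98289793; exp(-qT) = 1.00000000
P = K * exp(-rT) * N(-d2) - S_0 * exp(-qT) * N(-d1)
N(-d1) = 0.46287604; N(-d2) = 0.57296874
P = 10.5500 * 0.98289793 * 0.57296874 - 10.2400 * 1.00000000 * 0.46287604 = 1.2016

Answer: Price = 1.2016


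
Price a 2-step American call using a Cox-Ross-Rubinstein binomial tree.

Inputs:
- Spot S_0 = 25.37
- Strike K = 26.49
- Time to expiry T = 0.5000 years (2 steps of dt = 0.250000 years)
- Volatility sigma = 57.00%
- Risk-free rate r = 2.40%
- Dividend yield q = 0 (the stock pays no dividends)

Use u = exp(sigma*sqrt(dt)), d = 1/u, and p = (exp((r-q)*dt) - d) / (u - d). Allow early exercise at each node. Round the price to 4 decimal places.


dt = T/N = 0.250000
u = exp(sigma*sqrt(dt)) = 1.329762; d = 1/u = 0.752014
p = (exp((r-q)*dt) - d) / (u - d) = 0.439645
Discount per step: exp(-r*dt) = 0.994018
Stock lattice S(k, i) with i counting down-moves:
  k=0: S(0,0) = 25.3700
  k=1: S(1,0) = 33.7361; S(1,1) = 19.0786
  k=2: S(2,0) = 44.8609; S(2,1) = 25.3700; S(2,2) = 14.3474
Terminal payoffs V(N, i) = max(S_T - K, 0):
  V(2,0) = 18.370935; V(2,1) = 0.000000; V(2,2) = 0.000000
Backward induction: V(k, i) = exp(-r*dt) * [p * V(k+1, i) + (1-p) * V(k+1, i+1)]; then take max(V_cont, immediate exercise) for American.
  V(1,0) = exp(-r*dt) * [p*18.370935 + (1-p)*0.000000] = 8.028370; exercise = 7.246063; V(1,0) = max -> 8.028370
  V(1,1) = exp(-r*dt) * [p*0.000000 + (1-p)*0.000000] = 0.000000; exercise = 0.000000; V(1,1) = max -> 0.000000
  V(0,0) = exp(-r*dt) * [p*8.028370 + (1-p)*0.000000] = 3.508517; exercise = 0.000000; V(0,0) = max -> 3.508517

Answer: Price = V(0,0) = 3.5085


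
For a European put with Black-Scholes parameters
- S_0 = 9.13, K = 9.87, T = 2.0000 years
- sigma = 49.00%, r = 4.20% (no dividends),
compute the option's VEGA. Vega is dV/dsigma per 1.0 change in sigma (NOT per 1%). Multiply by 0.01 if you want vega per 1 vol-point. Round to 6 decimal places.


Answer: Vega = 4.836080

Derivation:
d1 = 0.3552357869; d2 = -0.3377288587
phi(d1) = 0.3745482052; exp(-qT) = 1.0000000000; exp(-rT) = 0.9194312561
Vega = S * exp(-qT) * phi(d1) * sqrt(T) = 9.1300 * 1.0000000000 * 0.3745482052 * 1.4142135624 = 4.836080


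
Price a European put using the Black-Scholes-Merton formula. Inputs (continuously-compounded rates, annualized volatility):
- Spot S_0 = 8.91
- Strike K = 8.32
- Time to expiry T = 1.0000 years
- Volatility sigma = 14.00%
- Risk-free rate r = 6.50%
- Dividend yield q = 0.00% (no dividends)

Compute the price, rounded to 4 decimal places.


d1 = (ln(S/K) + (r - q + 0.5*sigma^2) * T) / (sigma * sqrt(T)) = 1.02365705
d2 = d1 - sigma * sqrt(T) = 0.88365705
exp(-rT) = 0.93706746; exp(-qT) = 1.00000000
P = K * exp(-rT) * N(-d2) - S_0 * exp(-qT) * N(-d1)
N(-d1) = 0.15299864; N(-d2) = 0.18844069
P = 8.3200 * 0.93706746 * 0.18844069 - 8.9100 * 1.00000000 * 0.15299864 = 0.1059

Answer: Price = 0.1059


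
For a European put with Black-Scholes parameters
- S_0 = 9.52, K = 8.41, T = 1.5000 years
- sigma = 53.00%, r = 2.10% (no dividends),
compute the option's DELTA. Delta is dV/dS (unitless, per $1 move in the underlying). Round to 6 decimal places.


Answer: Delta = -0.286352

Derivation:
d1 = 0.5640733890; d2 = -0.0850413929
phi(d1) = 0.3402658935; exp(-qT) = 1.0000000000; exp(-rT) = 0.9689909565
N(-d1) = 0.2863520938
Delta = -exp(-qT) * N(-d1) = -1.0000000000 * 0.2863520938 = -0.286352


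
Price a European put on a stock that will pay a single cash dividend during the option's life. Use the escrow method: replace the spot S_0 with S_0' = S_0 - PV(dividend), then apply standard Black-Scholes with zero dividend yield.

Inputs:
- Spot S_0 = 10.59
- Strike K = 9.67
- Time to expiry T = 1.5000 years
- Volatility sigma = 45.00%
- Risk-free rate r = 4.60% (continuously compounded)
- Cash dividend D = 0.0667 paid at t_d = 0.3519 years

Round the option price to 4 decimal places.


PV(D) = D * exp(-r * t_d) = 0.0667 * 0.98394291 = 0.06562899
S_0' = S_0 - PV(D) = 10.5900 - 0.06562899 = 10.52437101
d1 = (ln(S_0'/K) + (r + sigma^2/2)*T) / (sigma*sqrt(T)) = 0.55438359
d2 = d1 - sigma*sqrt(T) = 0.00324840
exp(-rT) = 0.93332668
N(-d1) = 0.28965818; N(-d2) = 0.49870408
P = K * exp(-rT) * N(-d2) - S_0' * N(-d1) = 9.6700 * 0.93332668 * 0.49870408 - 10.52437101 * 0.28965818 = 1.4525

Answer: Price = 1.4525


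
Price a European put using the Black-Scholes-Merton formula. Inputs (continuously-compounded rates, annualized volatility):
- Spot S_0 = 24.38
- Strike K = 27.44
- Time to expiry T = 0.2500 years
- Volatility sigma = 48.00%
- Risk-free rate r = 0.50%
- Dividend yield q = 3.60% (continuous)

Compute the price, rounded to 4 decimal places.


d1 = (ln(S/K) + (r - q + 0.5*sigma^2) * T) / (sigma * sqrt(T)) = -0.40495283
d2 = d1 - sigma * sqrt(T) = -0.64495283
exp(-rT) = 0.99875078; exp(-qT) = 0.99104038
P = K * exp(-rT) * N(-d2) - S_0 * exp(-qT) * N(-d1)
N(-d1) = 0.65724391; N(-d2) = 0.74052112
P = 27.4400 * 0.99875078 * 0.74052112 - 24.3800 * 0.99104038 * 0.65724391 = 4.4145

Answer: Price = 4.4145


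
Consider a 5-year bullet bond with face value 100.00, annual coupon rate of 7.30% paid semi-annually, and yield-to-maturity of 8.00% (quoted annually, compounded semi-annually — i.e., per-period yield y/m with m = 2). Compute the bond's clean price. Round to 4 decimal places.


Answer: Price = 97.1612

Derivation:
Coupon per period c = face * coupon_rate / m = 3.650000
Periods per year m = 2; per-period yield y/m = 0.040000
Number of cashflows N = 10
Cashflows (t years, CF_t, discount factor 1/(1+y/m)^(m*t), PV):
  t = 0.5000: CF_t = 3.650000, DF = 0.961538, PV = 3.509615
  t = 1.0000: CF_t = 3.650000, DF = 0.924556, PV = 3.374630
  t = 1.5000: CF_t = 3.650000, DF = 0.888996, PV = 3.244837
  t = 2.0000: CF_t = 3.650000, DF = 0.854804, PV = 3.120035
  t = 2.5000: CF_t = 3.650000, DF = 0.821927, PV = 3.000034
  t = 3.0000: CF_t = 3.650000, DF = 0.790315, PV = 2.884648
  t = 3.5000: CF_t = 3.650000, DF = 0.759918, PV = 2.773700
  t = 4.0000: CF_t = 3.650000, DF = 0.730690, PV = 2.667019
  t = 4.5000: CF_t = 3.650000, DF = 0.702587, PV = 2.564442
  t = 5.0000: CF_t = 103.650000, DF = 0.675564, PV = 70.022226
Price P = sum_t PV_t = 97.161186


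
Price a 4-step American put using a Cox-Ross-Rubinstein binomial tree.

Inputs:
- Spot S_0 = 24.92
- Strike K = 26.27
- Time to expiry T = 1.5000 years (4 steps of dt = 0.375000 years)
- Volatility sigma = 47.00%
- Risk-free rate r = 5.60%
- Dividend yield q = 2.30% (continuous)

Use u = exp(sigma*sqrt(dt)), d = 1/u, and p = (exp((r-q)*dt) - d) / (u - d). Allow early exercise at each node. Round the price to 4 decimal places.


dt = T/N = 0.375000
u = exp(sigma*sqrt(dt)) = 1.333511; d = 1/u = 0.749900
p = (exp((r-q)*dt) - d) / (u - d) = 0.449875
Discount per step: exp(-r*dt) = 0.979219
Stock lattice S(k, i) with i counting down-moves:
  k=0: S(0,0) = 24.9200
  k=1: S(1,0) = 33.2311; S(1,1) = 18.6875
  k=2: S(2,0) = 44.3140; S(2,1) = 24.9200; S(2,2) = 14.0138
  k=3: S(3,0) = 59.0932; S(3,1) = 33.2311; S(3,2) = 18.6875; S(3,3) = 10.5089
  k=4: S(4,0) = 78.8014; S(4,1) = 44.3140; S(4,2) = 24.9200; S(4,3) = 14.0138; S(4,4) = 7.8807
Terminal payoffs V(N, i) = max(K - S_T, 0):
  V(4,0) = 0.000000; V(4,1) = 0.000000; V(4,2) = 1.350000; V(4,3) = 12.256227; V(4,4) = 18.389349
Backward induction: V(k, i) = exp(-r*dt) * [p * V(k+1, i) + (1-p) * V(k+1, i+1)]; then take max(V_cont, immediate exercise) for American.
  V(3,0) = exp(-r*dt) * [p*0.000000 + (1-p)*0.000000] = 0.000000; exercise = 0.000000; V(3,0) = max -> 0.000000
  V(3,1) = exp(-r*dt) * [p*0.000000 + (1-p)*1.350000] = 0.727236; exercise = 0.000000; V(3,1) = max -> 0.727236
  V(3,2) = exp(-r*dt) * [p*1.350000 + (1-p)*12.256227] = 7.197054; exercise = 7.582485; V(3,2) = max -> 7.582485
  V(3,3) = exp(-r*dt) * [p*12.256227 + (1-p)*18.389349] = 15.305400; exercise = 15.761068; V(3,3) = max -> 15.761068
  V(2,0) = exp(-r*dt) * [p*0.000000 + (1-p)*0.727236] = 0.391757; exercise = 0.000000; V(2,0) = max -> 0.391757
  V(2,1) = exp(-r*dt) * [p*0.727236 + (1-p)*7.582485] = 4.404998; exercise = 1.350000; V(2,1) = max -> 4.404998
  V(2,2) = exp(-r*dt) * [p*7.582485 + (1-p)*15.761068] = 11.830659; exercise = 12.256227; V(2,2) = max -> 12.256227
  V(1,0) = exp(-r*dt) * [p*0.391757 + (1-p)*4.404998] = 2.545521; exercise = 0.000000; V(1,0) = max -> 2.545521
  V(1,1) = exp(-r*dt) * [p*4.404998 + (1-p)*12.256227] = 8.542860; exercise = 7.582485; V(1,1) = max -> 8.542860
  V(0,0) = exp(-r*dt) * [p*2.545521 + (1-p)*8.542860] = 5.723347; exercise = 1.350000; V(0,0) = max -> 5.723347

Answer: Price = V(0,0) = 5.7233
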